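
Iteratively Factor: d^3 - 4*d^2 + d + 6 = (d + 1)*(d^2 - 5*d + 6) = (d - 2)*(d + 1)*(d - 3)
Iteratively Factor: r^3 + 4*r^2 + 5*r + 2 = (r + 1)*(r^2 + 3*r + 2) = (r + 1)^2*(r + 2)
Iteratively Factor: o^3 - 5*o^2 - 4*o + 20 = (o + 2)*(o^2 - 7*o + 10) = (o - 2)*(o + 2)*(o - 5)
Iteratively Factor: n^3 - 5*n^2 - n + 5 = (n - 5)*(n^2 - 1) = (n - 5)*(n - 1)*(n + 1)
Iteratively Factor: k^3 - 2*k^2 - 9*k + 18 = (k - 2)*(k^2 - 9) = (k - 2)*(k + 3)*(k - 3)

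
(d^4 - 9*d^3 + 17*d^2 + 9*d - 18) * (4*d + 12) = 4*d^5 - 24*d^4 - 40*d^3 + 240*d^2 + 36*d - 216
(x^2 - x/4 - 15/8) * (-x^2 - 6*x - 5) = -x^4 - 23*x^3/4 - 13*x^2/8 + 25*x/2 + 75/8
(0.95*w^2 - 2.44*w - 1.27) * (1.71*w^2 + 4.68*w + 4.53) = 1.6245*w^4 + 0.2736*w^3 - 9.2874*w^2 - 16.9968*w - 5.7531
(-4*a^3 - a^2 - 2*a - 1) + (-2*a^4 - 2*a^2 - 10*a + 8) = -2*a^4 - 4*a^3 - 3*a^2 - 12*a + 7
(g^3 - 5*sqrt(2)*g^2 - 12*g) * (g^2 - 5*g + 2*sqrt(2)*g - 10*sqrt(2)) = g^5 - 5*g^4 - 3*sqrt(2)*g^4 - 32*g^3 + 15*sqrt(2)*g^3 - 24*sqrt(2)*g^2 + 160*g^2 + 120*sqrt(2)*g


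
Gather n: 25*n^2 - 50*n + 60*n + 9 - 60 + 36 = 25*n^2 + 10*n - 15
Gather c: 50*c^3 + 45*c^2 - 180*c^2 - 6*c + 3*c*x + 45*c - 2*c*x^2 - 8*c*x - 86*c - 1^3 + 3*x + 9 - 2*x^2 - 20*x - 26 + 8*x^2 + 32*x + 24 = 50*c^3 - 135*c^2 + c*(-2*x^2 - 5*x - 47) + 6*x^2 + 15*x + 6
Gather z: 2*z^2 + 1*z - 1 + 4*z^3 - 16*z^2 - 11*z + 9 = 4*z^3 - 14*z^2 - 10*z + 8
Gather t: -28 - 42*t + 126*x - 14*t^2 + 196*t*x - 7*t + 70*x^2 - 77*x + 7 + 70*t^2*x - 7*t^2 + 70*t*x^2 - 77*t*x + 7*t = t^2*(70*x - 21) + t*(70*x^2 + 119*x - 42) + 70*x^2 + 49*x - 21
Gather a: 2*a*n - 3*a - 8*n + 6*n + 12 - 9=a*(2*n - 3) - 2*n + 3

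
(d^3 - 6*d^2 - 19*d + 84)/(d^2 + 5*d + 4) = (d^2 - 10*d + 21)/(d + 1)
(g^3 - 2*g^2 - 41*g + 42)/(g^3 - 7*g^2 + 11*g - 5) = (g^2 - g - 42)/(g^2 - 6*g + 5)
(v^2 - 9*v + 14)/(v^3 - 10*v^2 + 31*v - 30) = (v - 7)/(v^2 - 8*v + 15)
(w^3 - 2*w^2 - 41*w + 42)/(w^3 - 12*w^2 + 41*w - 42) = (w^2 + 5*w - 6)/(w^2 - 5*w + 6)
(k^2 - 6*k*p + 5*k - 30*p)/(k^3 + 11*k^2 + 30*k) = (k - 6*p)/(k*(k + 6))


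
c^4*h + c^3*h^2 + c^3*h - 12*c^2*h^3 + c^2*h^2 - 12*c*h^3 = c*(c - 3*h)*(c + 4*h)*(c*h + h)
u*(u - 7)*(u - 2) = u^3 - 9*u^2 + 14*u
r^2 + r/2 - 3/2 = (r - 1)*(r + 3/2)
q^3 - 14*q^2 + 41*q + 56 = (q - 8)*(q - 7)*(q + 1)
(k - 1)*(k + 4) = k^2 + 3*k - 4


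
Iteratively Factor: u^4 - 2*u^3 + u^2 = (u - 1)*(u^3 - u^2) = (u - 1)^2*(u^2) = u*(u - 1)^2*(u)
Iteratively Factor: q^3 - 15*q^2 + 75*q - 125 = (q - 5)*(q^2 - 10*q + 25) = (q - 5)^2*(q - 5)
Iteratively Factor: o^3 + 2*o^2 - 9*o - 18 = (o + 3)*(o^2 - o - 6) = (o + 2)*(o + 3)*(o - 3)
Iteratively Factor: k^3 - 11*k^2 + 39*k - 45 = (k - 3)*(k^2 - 8*k + 15) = (k - 3)^2*(k - 5)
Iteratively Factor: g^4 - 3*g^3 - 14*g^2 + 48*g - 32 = (g - 1)*(g^3 - 2*g^2 - 16*g + 32) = (g - 4)*(g - 1)*(g^2 + 2*g - 8) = (g - 4)*(g - 2)*(g - 1)*(g + 4)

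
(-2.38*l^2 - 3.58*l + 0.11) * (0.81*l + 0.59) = -1.9278*l^3 - 4.304*l^2 - 2.0231*l + 0.0649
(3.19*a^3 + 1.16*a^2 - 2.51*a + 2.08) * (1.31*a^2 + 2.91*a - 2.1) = 4.1789*a^5 + 10.8025*a^4 - 6.6115*a^3 - 7.0153*a^2 + 11.3238*a - 4.368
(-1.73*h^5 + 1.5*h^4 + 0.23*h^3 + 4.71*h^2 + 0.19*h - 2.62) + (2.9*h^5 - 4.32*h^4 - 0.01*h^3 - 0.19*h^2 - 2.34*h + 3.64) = 1.17*h^5 - 2.82*h^4 + 0.22*h^3 + 4.52*h^2 - 2.15*h + 1.02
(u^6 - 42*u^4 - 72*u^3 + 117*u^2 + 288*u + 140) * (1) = u^6 - 42*u^4 - 72*u^3 + 117*u^2 + 288*u + 140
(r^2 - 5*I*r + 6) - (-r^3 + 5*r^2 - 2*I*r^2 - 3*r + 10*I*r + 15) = r^3 - 4*r^2 + 2*I*r^2 + 3*r - 15*I*r - 9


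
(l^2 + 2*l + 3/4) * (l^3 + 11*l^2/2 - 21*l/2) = l^5 + 15*l^4/2 + 5*l^3/4 - 135*l^2/8 - 63*l/8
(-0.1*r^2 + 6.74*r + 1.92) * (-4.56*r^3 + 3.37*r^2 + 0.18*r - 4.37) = 0.456*r^5 - 31.0714*r^4 + 13.9406*r^3 + 8.1206*r^2 - 29.1082*r - 8.3904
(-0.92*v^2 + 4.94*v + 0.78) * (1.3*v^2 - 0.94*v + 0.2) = -1.196*v^4 + 7.2868*v^3 - 3.8136*v^2 + 0.2548*v + 0.156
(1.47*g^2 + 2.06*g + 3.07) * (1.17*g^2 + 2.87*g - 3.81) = 1.7199*g^4 + 6.6291*g^3 + 3.9034*g^2 + 0.9623*g - 11.6967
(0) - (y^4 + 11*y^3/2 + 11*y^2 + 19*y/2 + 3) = -y^4 - 11*y^3/2 - 11*y^2 - 19*y/2 - 3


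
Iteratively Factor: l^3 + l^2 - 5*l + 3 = (l - 1)*(l^2 + 2*l - 3) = (l - 1)^2*(l + 3)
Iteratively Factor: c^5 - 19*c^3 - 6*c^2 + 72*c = (c - 2)*(c^4 + 2*c^3 - 15*c^2 - 36*c) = c*(c - 2)*(c^3 + 2*c^2 - 15*c - 36) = c*(c - 2)*(c + 3)*(c^2 - c - 12) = c*(c - 2)*(c + 3)^2*(c - 4)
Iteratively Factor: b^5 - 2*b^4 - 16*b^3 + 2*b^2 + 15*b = (b + 3)*(b^4 - 5*b^3 - b^2 + 5*b) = (b + 1)*(b + 3)*(b^3 - 6*b^2 + 5*b) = (b - 5)*(b + 1)*(b + 3)*(b^2 - b) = (b - 5)*(b - 1)*(b + 1)*(b + 3)*(b)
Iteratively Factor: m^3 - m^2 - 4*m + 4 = (m + 2)*(m^2 - 3*m + 2) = (m - 1)*(m + 2)*(m - 2)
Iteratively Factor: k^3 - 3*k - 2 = (k + 1)*(k^2 - k - 2) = (k - 2)*(k + 1)*(k + 1)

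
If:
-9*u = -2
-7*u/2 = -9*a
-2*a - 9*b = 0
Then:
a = 7/81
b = -14/729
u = 2/9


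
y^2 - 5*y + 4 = (y - 4)*(y - 1)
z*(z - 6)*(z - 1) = z^3 - 7*z^2 + 6*z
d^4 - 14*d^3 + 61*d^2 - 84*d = d*(d - 7)*(d - 4)*(d - 3)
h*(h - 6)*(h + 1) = h^3 - 5*h^2 - 6*h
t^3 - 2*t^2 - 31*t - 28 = (t - 7)*(t + 1)*(t + 4)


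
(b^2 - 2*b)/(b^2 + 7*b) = (b - 2)/(b + 7)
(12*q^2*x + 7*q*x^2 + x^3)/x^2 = 12*q^2/x + 7*q + x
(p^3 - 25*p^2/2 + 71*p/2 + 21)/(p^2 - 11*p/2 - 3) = p - 7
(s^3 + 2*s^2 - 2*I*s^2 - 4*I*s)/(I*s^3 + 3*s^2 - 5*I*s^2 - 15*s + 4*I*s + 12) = -s*(I*s^2 + 2*s*(1 + I) + 4)/(s^3 - s^2*(5 + 3*I) + s*(4 + 15*I) - 12*I)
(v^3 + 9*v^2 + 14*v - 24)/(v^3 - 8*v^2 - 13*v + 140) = (v^2 + 5*v - 6)/(v^2 - 12*v + 35)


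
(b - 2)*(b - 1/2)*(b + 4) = b^3 + 3*b^2/2 - 9*b + 4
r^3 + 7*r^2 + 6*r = r*(r + 1)*(r + 6)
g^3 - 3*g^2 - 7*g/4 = g*(g - 7/2)*(g + 1/2)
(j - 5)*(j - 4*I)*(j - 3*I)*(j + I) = j^4 - 5*j^3 - 6*I*j^3 - 5*j^2 + 30*I*j^2 + 25*j - 12*I*j + 60*I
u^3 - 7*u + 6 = (u - 2)*(u - 1)*(u + 3)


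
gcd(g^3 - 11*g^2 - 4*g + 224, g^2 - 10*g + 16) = g - 8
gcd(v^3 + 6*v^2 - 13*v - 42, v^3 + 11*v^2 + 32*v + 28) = v^2 + 9*v + 14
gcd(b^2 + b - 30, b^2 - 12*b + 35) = b - 5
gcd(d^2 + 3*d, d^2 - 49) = 1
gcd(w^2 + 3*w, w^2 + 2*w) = w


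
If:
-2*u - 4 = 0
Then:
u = -2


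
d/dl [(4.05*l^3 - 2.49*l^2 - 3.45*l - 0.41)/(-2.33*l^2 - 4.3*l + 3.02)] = (-9.4365*l^4 - 34.83*l^3 + 39.3615*l^2 - 16.9502*l - 12.182)/(5.4289*l^4 + 20.038*l^3 + 4.4168*l^2 - 25.972*l + 9.1204)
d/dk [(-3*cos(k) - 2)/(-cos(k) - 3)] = -7*sin(k)/(cos(k) + 3)^2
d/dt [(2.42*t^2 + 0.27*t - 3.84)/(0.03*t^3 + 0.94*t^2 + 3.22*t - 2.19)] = (-0.0726*t^4 - 0.0162000000000004*t^3 + 7.8842*t^2 - 3.3804*t + 11.7735)/(0.0009*t^6 + 0.0564*t^5 + 1.0768*t^4 + 5.9222*t^3 + 6.2512*t^2 - 14.1036*t + 4.7961)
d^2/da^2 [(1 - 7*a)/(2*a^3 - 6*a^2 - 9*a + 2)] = 6*(-28*a^5 + 92*a^4 - 158*a^3 + 74*a^2 - 34*a - 11)/(8*a^9 - 72*a^8 + 108*a^7 + 456*a^6 - 630*a^5 - 1458*a^4 - 57*a^3 + 414*a^2 - 108*a + 8)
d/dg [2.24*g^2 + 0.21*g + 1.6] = 4.48*g + 0.21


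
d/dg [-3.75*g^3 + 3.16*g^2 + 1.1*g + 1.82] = -11.25*g^2 + 6.32*g + 1.1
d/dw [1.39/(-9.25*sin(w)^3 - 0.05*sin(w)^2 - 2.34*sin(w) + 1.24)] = (38.5725*sin(w)^2 + 0.139*sin(w) + 3.2526)*cos(w)/(9.25*sin(w)^3 + 0.05*sin(w)^2 + 2.34*sin(w) - 1.24)^2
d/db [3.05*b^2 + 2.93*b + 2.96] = 6.1*b + 2.93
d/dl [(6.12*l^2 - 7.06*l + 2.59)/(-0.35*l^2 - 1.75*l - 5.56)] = (-13.181*l^2 - 66.2414*l + 43.7861)/(0.1225*l^4 + 1.225*l^3 + 6.9545*l^2 + 19.46*l + 30.9136)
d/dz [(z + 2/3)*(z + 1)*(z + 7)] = 3*z^2 + 52*z/3 + 37/3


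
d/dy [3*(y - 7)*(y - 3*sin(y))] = 3*y + 3*(7 - y)*(3*cos(y) - 1) - 9*sin(y)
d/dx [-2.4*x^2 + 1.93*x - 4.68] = 1.93 - 4.8*x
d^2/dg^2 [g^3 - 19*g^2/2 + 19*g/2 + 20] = 6*g - 19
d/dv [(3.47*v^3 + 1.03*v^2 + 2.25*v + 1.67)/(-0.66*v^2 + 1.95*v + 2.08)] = (-2.2902*v^4 + 13.533*v^3 + 25.1463*v^2 + 6.4892*v + 1.4235)/(0.4356*v^4 - 2.574*v^3 + 1.0569*v^2 + 8.112*v + 4.3264)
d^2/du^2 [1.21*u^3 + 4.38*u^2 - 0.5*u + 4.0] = 7.26*u + 8.76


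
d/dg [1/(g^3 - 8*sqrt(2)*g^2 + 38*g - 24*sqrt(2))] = (-3*g^2 + 16*sqrt(2)*g - 38)/(g^3 - 8*sqrt(2)*g^2 + 38*g - 24*sqrt(2))^2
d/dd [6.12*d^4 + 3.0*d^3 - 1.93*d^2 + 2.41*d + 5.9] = 24.48*d^3 + 9.0*d^2 - 3.86*d + 2.41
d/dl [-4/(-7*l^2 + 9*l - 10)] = 4*(9 - 14*l)/(7*l^2 - 9*l + 10)^2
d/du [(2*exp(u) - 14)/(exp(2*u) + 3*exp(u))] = 2*(-exp(2*u) + 14*exp(u) + 21)*exp(-u)/(exp(2*u) + 6*exp(u) + 9)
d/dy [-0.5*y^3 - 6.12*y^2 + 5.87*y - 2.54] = -1.5*y^2 - 12.24*y + 5.87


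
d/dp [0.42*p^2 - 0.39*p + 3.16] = 0.84*p - 0.39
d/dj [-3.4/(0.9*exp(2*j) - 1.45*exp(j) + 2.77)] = (6.12*exp(j) - 4.93)*exp(j)/(0.9*exp(2*j) - 1.45*exp(j) + 2.77)^2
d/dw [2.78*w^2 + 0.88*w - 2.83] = 5.56*w + 0.88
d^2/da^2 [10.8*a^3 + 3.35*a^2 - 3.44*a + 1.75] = 64.8*a + 6.7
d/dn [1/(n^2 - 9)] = -2*n/(n^2 - 9)^2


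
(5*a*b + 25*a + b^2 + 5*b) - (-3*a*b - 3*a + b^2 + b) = 8*a*b + 28*a + 4*b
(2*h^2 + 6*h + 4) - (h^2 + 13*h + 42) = h^2 - 7*h - 38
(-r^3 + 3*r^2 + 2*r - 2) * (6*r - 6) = -6*r^4 + 24*r^3 - 6*r^2 - 24*r + 12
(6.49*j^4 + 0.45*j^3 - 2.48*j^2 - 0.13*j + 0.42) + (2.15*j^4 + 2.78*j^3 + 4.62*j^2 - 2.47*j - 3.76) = 8.64*j^4 + 3.23*j^3 + 2.14*j^2 - 2.6*j - 3.34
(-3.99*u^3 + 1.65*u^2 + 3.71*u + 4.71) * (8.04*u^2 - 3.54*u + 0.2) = -32.0796*u^5 + 27.3906*u^4 + 23.1894*u^3 + 25.065*u^2 - 15.9314*u + 0.942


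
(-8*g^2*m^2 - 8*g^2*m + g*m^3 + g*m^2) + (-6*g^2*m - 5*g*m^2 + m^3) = -8*g^2*m^2 - 14*g^2*m + g*m^3 - 4*g*m^2 + m^3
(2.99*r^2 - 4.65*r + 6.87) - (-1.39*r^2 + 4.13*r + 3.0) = 4.38*r^2 - 8.78*r + 3.87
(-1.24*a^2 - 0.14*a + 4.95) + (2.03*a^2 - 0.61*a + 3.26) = 0.79*a^2 - 0.75*a + 8.21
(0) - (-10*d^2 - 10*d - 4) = 10*d^2 + 10*d + 4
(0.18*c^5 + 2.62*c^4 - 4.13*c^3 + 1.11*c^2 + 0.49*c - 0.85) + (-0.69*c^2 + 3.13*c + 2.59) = 0.18*c^5 + 2.62*c^4 - 4.13*c^3 + 0.42*c^2 + 3.62*c + 1.74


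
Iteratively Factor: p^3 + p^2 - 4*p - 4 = (p - 2)*(p^2 + 3*p + 2) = (p - 2)*(p + 2)*(p + 1)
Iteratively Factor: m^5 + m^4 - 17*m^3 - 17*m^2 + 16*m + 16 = (m - 1)*(m^4 + 2*m^3 - 15*m^2 - 32*m - 16) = (m - 1)*(m + 4)*(m^3 - 2*m^2 - 7*m - 4) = (m - 4)*(m - 1)*(m + 4)*(m^2 + 2*m + 1) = (m - 4)*(m - 1)*(m + 1)*(m + 4)*(m + 1)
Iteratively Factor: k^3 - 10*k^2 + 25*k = (k)*(k^2 - 10*k + 25) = k*(k - 5)*(k - 5)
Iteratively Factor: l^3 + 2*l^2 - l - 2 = (l - 1)*(l^2 + 3*l + 2) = (l - 1)*(l + 1)*(l + 2)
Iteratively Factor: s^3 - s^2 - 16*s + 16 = (s - 4)*(s^2 + 3*s - 4) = (s - 4)*(s - 1)*(s + 4)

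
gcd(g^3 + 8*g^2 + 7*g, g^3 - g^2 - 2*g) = g^2 + g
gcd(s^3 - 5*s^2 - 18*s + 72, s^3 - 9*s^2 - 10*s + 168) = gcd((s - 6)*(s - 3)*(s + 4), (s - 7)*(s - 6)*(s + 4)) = s^2 - 2*s - 24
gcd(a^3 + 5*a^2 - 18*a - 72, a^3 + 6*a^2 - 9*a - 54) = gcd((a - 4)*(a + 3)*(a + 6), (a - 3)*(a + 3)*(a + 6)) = a^2 + 9*a + 18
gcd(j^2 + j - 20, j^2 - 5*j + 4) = j - 4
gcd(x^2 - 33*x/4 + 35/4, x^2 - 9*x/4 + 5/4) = x - 5/4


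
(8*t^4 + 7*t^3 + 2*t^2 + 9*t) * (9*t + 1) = 72*t^5 + 71*t^4 + 25*t^3 + 83*t^2 + 9*t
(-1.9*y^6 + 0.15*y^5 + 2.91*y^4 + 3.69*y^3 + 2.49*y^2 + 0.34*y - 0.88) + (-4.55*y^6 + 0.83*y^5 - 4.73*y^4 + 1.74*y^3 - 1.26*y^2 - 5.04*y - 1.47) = -6.45*y^6 + 0.98*y^5 - 1.82*y^4 + 5.43*y^3 + 1.23*y^2 - 4.7*y - 2.35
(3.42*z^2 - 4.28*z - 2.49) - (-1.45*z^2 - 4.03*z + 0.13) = 4.87*z^2 - 0.25*z - 2.62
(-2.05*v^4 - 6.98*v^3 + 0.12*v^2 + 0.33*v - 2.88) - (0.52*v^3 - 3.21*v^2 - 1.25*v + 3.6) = -2.05*v^4 - 7.5*v^3 + 3.33*v^2 + 1.58*v - 6.48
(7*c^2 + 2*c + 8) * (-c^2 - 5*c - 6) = -7*c^4 - 37*c^3 - 60*c^2 - 52*c - 48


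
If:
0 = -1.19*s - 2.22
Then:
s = -1.87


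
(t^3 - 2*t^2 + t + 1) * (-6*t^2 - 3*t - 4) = -6*t^5 + 9*t^4 - 4*t^3 - t^2 - 7*t - 4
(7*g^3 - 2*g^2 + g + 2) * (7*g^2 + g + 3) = 49*g^5 - 7*g^4 + 26*g^3 + 9*g^2 + 5*g + 6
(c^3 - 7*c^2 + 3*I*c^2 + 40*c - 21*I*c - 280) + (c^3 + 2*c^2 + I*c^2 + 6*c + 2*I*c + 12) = 2*c^3 - 5*c^2 + 4*I*c^2 + 46*c - 19*I*c - 268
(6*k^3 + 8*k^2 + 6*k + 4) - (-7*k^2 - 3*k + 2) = 6*k^3 + 15*k^2 + 9*k + 2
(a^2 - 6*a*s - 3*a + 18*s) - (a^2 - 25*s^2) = -6*a*s - 3*a + 25*s^2 + 18*s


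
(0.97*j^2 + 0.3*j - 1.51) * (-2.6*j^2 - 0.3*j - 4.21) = -2.522*j^4 - 1.071*j^3 - 0.247699999999999*j^2 - 0.81*j + 6.3571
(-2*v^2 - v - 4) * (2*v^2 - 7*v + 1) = -4*v^4 + 12*v^3 - 3*v^2 + 27*v - 4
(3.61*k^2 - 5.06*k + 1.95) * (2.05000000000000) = 7.4005*k^2 - 10.373*k + 3.9975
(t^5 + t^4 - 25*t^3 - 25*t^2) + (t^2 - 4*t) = t^5 + t^4 - 25*t^3 - 24*t^2 - 4*t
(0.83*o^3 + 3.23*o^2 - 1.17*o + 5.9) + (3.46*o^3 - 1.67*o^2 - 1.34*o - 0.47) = 4.29*o^3 + 1.56*o^2 - 2.51*o + 5.43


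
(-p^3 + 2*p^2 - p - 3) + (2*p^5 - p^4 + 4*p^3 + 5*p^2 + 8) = 2*p^5 - p^4 + 3*p^3 + 7*p^2 - p + 5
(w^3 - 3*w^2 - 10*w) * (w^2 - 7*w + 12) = w^5 - 10*w^4 + 23*w^3 + 34*w^2 - 120*w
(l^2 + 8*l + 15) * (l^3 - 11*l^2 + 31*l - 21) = l^5 - 3*l^4 - 42*l^3 + 62*l^2 + 297*l - 315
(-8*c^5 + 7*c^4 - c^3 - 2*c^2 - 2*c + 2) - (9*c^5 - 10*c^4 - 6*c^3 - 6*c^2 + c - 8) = -17*c^5 + 17*c^4 + 5*c^3 + 4*c^2 - 3*c + 10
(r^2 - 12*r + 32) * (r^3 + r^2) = r^5 - 11*r^4 + 20*r^3 + 32*r^2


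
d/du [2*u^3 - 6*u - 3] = 6*u^2 - 6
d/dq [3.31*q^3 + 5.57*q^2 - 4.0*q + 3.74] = 9.93*q^2 + 11.14*q - 4.0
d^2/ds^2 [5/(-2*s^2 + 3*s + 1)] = 10*(-4*s^2 + 6*s + (4*s - 3)^2 + 2)/(-2*s^2 + 3*s + 1)^3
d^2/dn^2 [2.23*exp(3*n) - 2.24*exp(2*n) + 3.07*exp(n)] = (20.07*exp(2*n) - 8.96*exp(n) + 3.07)*exp(n)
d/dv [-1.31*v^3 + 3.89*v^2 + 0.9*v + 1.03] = -3.93*v^2 + 7.78*v + 0.9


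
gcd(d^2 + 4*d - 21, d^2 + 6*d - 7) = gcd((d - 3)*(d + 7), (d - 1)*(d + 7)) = d + 7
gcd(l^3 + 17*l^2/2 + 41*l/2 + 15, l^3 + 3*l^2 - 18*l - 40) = l^2 + 7*l + 10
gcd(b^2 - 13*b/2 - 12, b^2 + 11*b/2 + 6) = b + 3/2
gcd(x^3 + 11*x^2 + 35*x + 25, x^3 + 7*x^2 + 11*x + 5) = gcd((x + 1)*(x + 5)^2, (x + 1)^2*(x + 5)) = x^2 + 6*x + 5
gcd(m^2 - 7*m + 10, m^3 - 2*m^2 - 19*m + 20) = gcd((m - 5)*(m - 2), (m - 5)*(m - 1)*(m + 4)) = m - 5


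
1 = 1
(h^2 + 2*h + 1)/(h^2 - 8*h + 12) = (h^2 + 2*h + 1)/(h^2 - 8*h + 12)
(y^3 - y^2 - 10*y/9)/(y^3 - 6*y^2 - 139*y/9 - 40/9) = y*(-9*y^2 + 9*y + 10)/(-9*y^3 + 54*y^2 + 139*y + 40)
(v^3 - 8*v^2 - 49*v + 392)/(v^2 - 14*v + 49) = (v^2 - v - 56)/(v - 7)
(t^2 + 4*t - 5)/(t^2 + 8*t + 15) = (t - 1)/(t + 3)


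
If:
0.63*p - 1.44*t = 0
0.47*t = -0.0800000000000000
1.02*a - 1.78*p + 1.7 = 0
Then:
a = -2.35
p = -0.39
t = -0.17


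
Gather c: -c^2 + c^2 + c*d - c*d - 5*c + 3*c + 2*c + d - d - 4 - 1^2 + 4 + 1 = 0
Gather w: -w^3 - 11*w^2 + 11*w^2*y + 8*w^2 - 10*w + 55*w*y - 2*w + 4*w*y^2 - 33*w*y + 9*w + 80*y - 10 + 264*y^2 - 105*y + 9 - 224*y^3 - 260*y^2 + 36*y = -w^3 + w^2*(11*y - 3) + w*(4*y^2 + 22*y - 3) - 224*y^3 + 4*y^2 + 11*y - 1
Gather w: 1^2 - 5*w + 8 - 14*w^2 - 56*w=-14*w^2 - 61*w + 9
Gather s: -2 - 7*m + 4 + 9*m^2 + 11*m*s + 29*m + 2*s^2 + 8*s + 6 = 9*m^2 + 22*m + 2*s^2 + s*(11*m + 8) + 8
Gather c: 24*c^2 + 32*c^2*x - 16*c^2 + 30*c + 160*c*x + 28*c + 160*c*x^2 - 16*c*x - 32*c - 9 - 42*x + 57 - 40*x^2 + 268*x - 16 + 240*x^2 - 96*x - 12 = c^2*(32*x + 8) + c*(160*x^2 + 144*x + 26) + 200*x^2 + 130*x + 20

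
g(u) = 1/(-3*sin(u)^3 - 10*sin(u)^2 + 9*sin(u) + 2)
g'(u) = (9*sin(u)^2*cos(u) + 20*sin(u)*cos(u) - 9*cos(u))/(-3*sin(u)^3 - 10*sin(u)^2 + 9*sin(u) + 2)^2 = (20*sin(u) - 9*cos(u)^2)*cos(u)/(3*sin(u)^3 + 10*sin(u)^2 - 9*sin(u) - 2)^2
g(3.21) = 0.75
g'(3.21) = 5.74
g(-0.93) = -0.10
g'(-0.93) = -0.11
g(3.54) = -0.35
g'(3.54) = 1.78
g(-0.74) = -0.13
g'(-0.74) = -0.23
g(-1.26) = -0.08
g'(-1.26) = -0.04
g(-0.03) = 0.58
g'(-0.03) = -3.24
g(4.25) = -0.08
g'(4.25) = 0.06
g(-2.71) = -0.30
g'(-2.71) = 1.32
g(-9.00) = -0.31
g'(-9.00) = 1.40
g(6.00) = -0.81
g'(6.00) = -8.81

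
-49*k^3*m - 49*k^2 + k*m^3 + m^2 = (-7*k + m)*(7*k + m)*(k*m + 1)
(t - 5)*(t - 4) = t^2 - 9*t + 20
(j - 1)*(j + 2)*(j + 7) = j^3 + 8*j^2 + 5*j - 14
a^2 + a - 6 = (a - 2)*(a + 3)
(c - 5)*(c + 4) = c^2 - c - 20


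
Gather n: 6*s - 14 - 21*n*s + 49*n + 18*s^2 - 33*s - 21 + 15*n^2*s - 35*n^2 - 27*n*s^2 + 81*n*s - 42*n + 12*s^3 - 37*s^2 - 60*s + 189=n^2*(15*s - 35) + n*(-27*s^2 + 60*s + 7) + 12*s^3 - 19*s^2 - 87*s + 154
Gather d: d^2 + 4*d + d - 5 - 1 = d^2 + 5*d - 6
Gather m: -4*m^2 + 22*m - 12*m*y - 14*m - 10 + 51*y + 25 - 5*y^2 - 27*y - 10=-4*m^2 + m*(8 - 12*y) - 5*y^2 + 24*y + 5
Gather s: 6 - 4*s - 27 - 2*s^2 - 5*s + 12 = -2*s^2 - 9*s - 9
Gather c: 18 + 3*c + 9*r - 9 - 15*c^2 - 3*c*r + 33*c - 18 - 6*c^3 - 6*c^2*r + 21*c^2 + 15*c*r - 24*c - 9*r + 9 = -6*c^3 + c^2*(6 - 6*r) + c*(12*r + 12)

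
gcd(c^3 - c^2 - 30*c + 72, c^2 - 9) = c - 3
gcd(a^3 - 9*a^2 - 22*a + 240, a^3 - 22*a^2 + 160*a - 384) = a^2 - 14*a + 48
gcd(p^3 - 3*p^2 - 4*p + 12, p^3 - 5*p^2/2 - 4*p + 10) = p^2 - 4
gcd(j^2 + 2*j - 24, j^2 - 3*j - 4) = j - 4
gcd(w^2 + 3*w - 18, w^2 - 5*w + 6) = w - 3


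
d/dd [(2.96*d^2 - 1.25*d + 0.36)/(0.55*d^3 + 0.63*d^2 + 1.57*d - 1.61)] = (-1.628*d^4 + 1.375*d^3 + 4.8407*d^2 - 9.9848*d + 1.4473)/(0.3025*d^6 + 0.693*d^5 + 2.1239*d^4 + 0.2072*d^3 + 0.4363*d^2 - 5.0554*d + 2.5921)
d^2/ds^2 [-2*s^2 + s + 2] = -4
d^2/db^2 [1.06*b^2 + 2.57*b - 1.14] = 2.12000000000000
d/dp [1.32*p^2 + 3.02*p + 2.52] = 2.64*p + 3.02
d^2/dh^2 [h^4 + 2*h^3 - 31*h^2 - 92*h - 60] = 12*h^2 + 12*h - 62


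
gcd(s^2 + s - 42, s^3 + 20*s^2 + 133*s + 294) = s + 7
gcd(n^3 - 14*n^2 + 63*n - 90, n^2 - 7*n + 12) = n - 3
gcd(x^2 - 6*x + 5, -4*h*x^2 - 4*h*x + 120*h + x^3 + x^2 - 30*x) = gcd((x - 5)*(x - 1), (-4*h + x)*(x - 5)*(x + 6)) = x - 5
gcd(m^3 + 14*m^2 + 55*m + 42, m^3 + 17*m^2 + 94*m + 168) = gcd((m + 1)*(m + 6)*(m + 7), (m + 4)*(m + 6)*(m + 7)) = m^2 + 13*m + 42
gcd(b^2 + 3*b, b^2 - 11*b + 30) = 1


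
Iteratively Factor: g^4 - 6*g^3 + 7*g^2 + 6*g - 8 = (g - 4)*(g^3 - 2*g^2 - g + 2) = (g - 4)*(g - 2)*(g^2 - 1) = (g - 4)*(g - 2)*(g + 1)*(g - 1)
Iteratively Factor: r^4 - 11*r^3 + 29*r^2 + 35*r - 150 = (r - 3)*(r^3 - 8*r^2 + 5*r + 50) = (r - 5)*(r - 3)*(r^2 - 3*r - 10) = (r - 5)^2*(r - 3)*(r + 2)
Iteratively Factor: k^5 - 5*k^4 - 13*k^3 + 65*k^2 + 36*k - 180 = (k - 2)*(k^4 - 3*k^3 - 19*k^2 + 27*k + 90) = (k - 2)*(k + 2)*(k^3 - 5*k^2 - 9*k + 45) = (k - 5)*(k - 2)*(k + 2)*(k^2 - 9) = (k - 5)*(k - 3)*(k - 2)*(k + 2)*(k + 3)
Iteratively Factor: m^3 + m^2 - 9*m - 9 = (m + 1)*(m^2 - 9) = (m - 3)*(m + 1)*(m + 3)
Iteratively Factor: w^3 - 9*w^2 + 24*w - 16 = (w - 4)*(w^2 - 5*w + 4) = (w - 4)^2*(w - 1)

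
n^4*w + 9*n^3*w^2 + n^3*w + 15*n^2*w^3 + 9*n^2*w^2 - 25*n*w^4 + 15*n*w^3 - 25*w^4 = (n - w)*(n + 5*w)^2*(n*w + w)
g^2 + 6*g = g*(g + 6)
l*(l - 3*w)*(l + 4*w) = l^3 + l^2*w - 12*l*w^2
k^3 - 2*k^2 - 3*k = k*(k - 3)*(k + 1)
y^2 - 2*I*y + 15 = (y - 5*I)*(y + 3*I)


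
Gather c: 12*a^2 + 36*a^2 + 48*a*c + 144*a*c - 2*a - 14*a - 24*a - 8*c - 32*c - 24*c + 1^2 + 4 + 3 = 48*a^2 - 40*a + c*(192*a - 64) + 8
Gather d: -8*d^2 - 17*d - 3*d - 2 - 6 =-8*d^2 - 20*d - 8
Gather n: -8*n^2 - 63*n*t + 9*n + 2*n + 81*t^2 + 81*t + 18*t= -8*n^2 + n*(11 - 63*t) + 81*t^2 + 99*t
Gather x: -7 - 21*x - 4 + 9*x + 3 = -12*x - 8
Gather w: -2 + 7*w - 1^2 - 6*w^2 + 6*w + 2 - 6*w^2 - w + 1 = -12*w^2 + 12*w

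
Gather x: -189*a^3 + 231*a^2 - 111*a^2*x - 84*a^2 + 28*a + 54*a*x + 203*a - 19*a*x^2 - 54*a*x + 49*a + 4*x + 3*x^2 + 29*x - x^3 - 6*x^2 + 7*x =-189*a^3 + 147*a^2 + 280*a - x^3 + x^2*(-19*a - 3) + x*(40 - 111*a^2)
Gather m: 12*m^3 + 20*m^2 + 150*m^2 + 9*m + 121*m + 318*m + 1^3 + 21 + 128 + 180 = 12*m^3 + 170*m^2 + 448*m + 330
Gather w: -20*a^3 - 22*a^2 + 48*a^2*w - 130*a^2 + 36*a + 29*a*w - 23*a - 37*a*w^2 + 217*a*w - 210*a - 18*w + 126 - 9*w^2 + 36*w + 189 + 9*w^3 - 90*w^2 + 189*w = -20*a^3 - 152*a^2 - 197*a + 9*w^3 + w^2*(-37*a - 99) + w*(48*a^2 + 246*a + 207) + 315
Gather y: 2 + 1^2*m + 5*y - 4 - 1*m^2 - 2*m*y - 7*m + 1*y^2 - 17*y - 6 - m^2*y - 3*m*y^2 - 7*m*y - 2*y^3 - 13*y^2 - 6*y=-m^2 - 6*m - 2*y^3 + y^2*(-3*m - 12) + y*(-m^2 - 9*m - 18) - 8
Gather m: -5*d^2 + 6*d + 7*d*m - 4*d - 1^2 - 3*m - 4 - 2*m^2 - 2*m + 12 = -5*d^2 + 2*d - 2*m^2 + m*(7*d - 5) + 7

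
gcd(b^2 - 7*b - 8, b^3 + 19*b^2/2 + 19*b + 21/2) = b + 1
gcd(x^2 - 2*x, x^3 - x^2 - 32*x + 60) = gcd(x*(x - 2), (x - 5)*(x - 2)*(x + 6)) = x - 2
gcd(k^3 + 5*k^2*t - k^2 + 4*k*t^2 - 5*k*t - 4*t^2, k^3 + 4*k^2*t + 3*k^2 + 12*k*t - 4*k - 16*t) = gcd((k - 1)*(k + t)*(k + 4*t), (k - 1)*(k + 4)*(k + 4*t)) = k^2 + 4*k*t - k - 4*t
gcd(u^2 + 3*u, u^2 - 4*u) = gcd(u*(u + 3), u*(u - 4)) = u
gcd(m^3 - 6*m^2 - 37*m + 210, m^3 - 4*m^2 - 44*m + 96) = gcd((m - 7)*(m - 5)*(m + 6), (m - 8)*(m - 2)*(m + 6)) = m + 6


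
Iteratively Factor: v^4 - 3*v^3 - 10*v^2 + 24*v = (v + 3)*(v^3 - 6*v^2 + 8*v) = v*(v + 3)*(v^2 - 6*v + 8) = v*(v - 4)*(v + 3)*(v - 2)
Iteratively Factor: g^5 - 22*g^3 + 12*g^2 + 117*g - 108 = (g - 3)*(g^4 + 3*g^3 - 13*g^2 - 27*g + 36) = (g - 3)*(g + 3)*(g^3 - 13*g + 12) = (g - 3)^2*(g + 3)*(g^2 + 3*g - 4) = (g - 3)^2*(g - 1)*(g + 3)*(g + 4)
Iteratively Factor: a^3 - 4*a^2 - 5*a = (a + 1)*(a^2 - 5*a) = (a - 5)*(a + 1)*(a)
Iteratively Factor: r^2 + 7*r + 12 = (r + 3)*(r + 4)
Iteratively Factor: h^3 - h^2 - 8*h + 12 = (h - 2)*(h^2 + h - 6) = (h - 2)*(h + 3)*(h - 2)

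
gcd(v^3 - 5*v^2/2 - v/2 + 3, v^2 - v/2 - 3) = v - 2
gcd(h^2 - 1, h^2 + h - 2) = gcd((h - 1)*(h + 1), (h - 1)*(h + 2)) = h - 1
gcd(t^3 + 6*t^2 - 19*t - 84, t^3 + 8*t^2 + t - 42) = t^2 + 10*t + 21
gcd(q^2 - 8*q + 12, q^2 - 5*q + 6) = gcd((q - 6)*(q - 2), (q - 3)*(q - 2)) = q - 2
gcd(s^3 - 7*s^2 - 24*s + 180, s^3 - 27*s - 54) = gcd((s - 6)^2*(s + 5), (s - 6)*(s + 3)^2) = s - 6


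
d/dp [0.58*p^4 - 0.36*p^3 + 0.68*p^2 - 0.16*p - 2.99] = 2.32*p^3 - 1.08*p^2 + 1.36*p - 0.16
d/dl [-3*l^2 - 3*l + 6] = -6*l - 3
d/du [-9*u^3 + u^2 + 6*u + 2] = -27*u^2 + 2*u + 6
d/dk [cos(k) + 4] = -sin(k)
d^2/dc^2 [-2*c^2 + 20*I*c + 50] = -4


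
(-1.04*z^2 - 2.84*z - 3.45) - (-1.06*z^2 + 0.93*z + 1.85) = 0.02*z^2 - 3.77*z - 5.3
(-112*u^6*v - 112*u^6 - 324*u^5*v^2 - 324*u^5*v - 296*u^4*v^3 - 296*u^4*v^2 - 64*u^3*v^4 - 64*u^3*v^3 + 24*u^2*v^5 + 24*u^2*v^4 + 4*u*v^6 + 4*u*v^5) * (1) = -112*u^6*v - 112*u^6 - 324*u^5*v^2 - 324*u^5*v - 296*u^4*v^3 - 296*u^4*v^2 - 64*u^3*v^4 - 64*u^3*v^3 + 24*u^2*v^5 + 24*u^2*v^4 + 4*u*v^6 + 4*u*v^5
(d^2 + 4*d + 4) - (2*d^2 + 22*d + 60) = -d^2 - 18*d - 56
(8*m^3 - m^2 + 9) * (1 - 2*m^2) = -16*m^5 + 2*m^4 + 8*m^3 - 19*m^2 + 9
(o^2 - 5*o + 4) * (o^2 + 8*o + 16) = o^4 + 3*o^3 - 20*o^2 - 48*o + 64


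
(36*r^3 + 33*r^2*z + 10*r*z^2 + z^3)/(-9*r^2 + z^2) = (12*r^2 + 7*r*z + z^2)/(-3*r + z)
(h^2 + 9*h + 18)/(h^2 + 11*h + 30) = (h + 3)/(h + 5)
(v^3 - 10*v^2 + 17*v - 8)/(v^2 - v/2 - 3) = 2*(-v^3 + 10*v^2 - 17*v + 8)/(-2*v^2 + v + 6)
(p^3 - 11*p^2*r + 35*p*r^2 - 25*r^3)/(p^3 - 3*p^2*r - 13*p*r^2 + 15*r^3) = (p - 5*r)/(p + 3*r)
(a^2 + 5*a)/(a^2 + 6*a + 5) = a/(a + 1)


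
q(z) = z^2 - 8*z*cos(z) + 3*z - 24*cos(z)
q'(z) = 8*z*sin(z) + 2*z + 24*sin(z) - 8*cos(z) + 3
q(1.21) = -6.80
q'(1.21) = 34.11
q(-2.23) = 2.06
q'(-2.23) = -1.43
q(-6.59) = 51.04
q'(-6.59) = -9.13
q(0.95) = -14.63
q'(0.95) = 25.95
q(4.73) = 35.47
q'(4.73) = -49.51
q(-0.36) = -20.72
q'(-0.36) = -12.65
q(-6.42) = 49.06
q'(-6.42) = -14.03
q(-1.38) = -4.69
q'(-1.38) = -14.00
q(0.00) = -24.00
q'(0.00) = -5.00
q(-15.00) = 107.07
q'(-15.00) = 41.51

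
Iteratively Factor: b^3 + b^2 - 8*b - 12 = (b + 2)*(b^2 - b - 6) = (b - 3)*(b + 2)*(b + 2)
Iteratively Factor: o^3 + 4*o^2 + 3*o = (o + 1)*(o^2 + 3*o) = o*(o + 1)*(o + 3)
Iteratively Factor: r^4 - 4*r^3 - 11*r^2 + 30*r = (r)*(r^3 - 4*r^2 - 11*r + 30) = r*(r + 3)*(r^2 - 7*r + 10) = r*(r - 2)*(r + 3)*(r - 5)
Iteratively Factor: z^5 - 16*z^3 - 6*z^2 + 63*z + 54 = (z + 1)*(z^4 - z^3 - 15*z^2 + 9*z + 54) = (z + 1)*(z + 2)*(z^3 - 3*z^2 - 9*z + 27) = (z + 1)*(z + 2)*(z + 3)*(z^2 - 6*z + 9) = (z - 3)*(z + 1)*(z + 2)*(z + 3)*(z - 3)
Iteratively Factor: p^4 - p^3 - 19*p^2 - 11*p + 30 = (p - 5)*(p^3 + 4*p^2 + p - 6) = (p - 5)*(p - 1)*(p^2 + 5*p + 6) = (p - 5)*(p - 1)*(p + 2)*(p + 3)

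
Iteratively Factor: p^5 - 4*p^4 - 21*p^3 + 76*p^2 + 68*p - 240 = (p + 4)*(p^4 - 8*p^3 + 11*p^2 + 32*p - 60) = (p - 5)*(p + 4)*(p^3 - 3*p^2 - 4*p + 12) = (p - 5)*(p + 2)*(p + 4)*(p^2 - 5*p + 6) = (p - 5)*(p - 2)*(p + 2)*(p + 4)*(p - 3)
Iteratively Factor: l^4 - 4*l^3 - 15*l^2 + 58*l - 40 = (l + 4)*(l^3 - 8*l^2 + 17*l - 10) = (l - 5)*(l + 4)*(l^2 - 3*l + 2) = (l - 5)*(l - 1)*(l + 4)*(l - 2)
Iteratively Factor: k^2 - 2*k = (k - 2)*(k)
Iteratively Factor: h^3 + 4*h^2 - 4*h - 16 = (h - 2)*(h^2 + 6*h + 8) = (h - 2)*(h + 4)*(h + 2)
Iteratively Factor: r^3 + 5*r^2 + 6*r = (r + 3)*(r^2 + 2*r) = r*(r + 3)*(r + 2)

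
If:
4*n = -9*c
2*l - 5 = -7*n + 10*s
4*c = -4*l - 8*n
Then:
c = -8*s/7 - 4/7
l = -4*s - 2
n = 18*s/7 + 9/7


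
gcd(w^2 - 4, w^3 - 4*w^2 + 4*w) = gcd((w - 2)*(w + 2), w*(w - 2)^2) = w - 2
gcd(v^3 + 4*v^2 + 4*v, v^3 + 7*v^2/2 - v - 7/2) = 1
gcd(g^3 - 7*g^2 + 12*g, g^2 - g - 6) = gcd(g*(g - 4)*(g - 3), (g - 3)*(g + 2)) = g - 3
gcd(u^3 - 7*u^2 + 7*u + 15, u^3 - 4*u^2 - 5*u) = u^2 - 4*u - 5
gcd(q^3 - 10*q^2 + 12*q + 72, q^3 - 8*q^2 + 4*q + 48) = q^2 - 4*q - 12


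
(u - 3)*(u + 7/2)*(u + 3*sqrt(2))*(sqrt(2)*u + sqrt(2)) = sqrt(2)*u^4 + 3*sqrt(2)*u^3/2 + 6*u^3 - 10*sqrt(2)*u^2 + 9*u^2 - 60*u - 21*sqrt(2)*u/2 - 63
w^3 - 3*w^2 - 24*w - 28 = (w - 7)*(w + 2)^2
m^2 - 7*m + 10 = (m - 5)*(m - 2)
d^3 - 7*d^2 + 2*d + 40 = (d - 5)*(d - 4)*(d + 2)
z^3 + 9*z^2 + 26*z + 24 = (z + 2)*(z + 3)*(z + 4)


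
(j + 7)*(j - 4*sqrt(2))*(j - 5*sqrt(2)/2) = j^3 - 13*sqrt(2)*j^2/2 + 7*j^2 - 91*sqrt(2)*j/2 + 20*j + 140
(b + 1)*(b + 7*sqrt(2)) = b^2 + b + 7*sqrt(2)*b + 7*sqrt(2)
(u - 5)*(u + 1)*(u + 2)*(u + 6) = u^4 + 4*u^3 - 25*u^2 - 88*u - 60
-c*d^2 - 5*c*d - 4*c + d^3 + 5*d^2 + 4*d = (-c + d)*(d + 1)*(d + 4)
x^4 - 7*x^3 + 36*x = x*(x - 6)*(x - 3)*(x + 2)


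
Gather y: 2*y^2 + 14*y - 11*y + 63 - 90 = 2*y^2 + 3*y - 27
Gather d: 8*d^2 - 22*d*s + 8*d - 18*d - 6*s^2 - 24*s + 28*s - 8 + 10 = 8*d^2 + d*(-22*s - 10) - 6*s^2 + 4*s + 2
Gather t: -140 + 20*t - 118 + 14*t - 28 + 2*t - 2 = 36*t - 288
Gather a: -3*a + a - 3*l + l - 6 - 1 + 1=-2*a - 2*l - 6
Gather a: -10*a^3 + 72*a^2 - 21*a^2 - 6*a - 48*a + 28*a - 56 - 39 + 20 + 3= -10*a^3 + 51*a^2 - 26*a - 72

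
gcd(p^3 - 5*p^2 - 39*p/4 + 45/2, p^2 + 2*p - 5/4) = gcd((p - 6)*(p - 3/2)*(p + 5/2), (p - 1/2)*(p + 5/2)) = p + 5/2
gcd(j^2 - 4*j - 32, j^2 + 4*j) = j + 4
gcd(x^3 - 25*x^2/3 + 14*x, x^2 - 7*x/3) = x^2 - 7*x/3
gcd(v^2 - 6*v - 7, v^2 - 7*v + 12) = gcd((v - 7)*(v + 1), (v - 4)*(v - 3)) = 1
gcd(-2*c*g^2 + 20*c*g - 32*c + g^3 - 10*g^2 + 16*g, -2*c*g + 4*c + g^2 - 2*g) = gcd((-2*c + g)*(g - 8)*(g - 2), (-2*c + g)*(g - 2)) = 2*c*g - 4*c - g^2 + 2*g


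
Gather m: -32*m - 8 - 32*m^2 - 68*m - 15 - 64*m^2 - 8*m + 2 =-96*m^2 - 108*m - 21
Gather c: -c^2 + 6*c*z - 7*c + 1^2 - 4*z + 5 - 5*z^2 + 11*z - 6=-c^2 + c*(6*z - 7) - 5*z^2 + 7*z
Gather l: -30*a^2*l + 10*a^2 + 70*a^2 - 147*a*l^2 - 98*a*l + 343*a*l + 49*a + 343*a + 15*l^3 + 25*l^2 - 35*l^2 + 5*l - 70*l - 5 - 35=80*a^2 + 392*a + 15*l^3 + l^2*(-147*a - 10) + l*(-30*a^2 + 245*a - 65) - 40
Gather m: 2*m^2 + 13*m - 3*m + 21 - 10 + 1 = 2*m^2 + 10*m + 12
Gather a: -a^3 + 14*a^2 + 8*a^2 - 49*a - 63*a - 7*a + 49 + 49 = -a^3 + 22*a^2 - 119*a + 98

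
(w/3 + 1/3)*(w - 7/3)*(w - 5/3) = w^3/3 - w^2 - w/27 + 35/27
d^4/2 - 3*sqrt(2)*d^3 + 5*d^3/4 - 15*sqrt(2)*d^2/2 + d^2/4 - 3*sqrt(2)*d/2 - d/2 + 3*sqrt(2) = (d/2 + 1)*(d - 1/2)*(d + 1)*(d - 6*sqrt(2))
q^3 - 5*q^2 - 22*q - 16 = (q - 8)*(q + 1)*(q + 2)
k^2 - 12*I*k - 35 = (k - 7*I)*(k - 5*I)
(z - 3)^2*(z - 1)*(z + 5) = z^4 - 2*z^3 - 20*z^2 + 66*z - 45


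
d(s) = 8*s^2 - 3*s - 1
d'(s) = 16*s - 3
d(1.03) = 4.40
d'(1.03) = 13.48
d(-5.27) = 236.99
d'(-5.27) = -87.32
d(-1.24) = 15.02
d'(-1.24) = -22.84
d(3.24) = 73.26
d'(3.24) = 48.84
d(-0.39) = 1.39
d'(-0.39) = -9.24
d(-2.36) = 50.64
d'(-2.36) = -40.76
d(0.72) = 0.99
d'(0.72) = 8.52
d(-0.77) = 6.05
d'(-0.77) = -15.32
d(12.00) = 1115.00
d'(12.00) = 189.00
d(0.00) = -1.00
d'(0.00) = -3.00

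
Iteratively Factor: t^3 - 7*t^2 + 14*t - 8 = (t - 4)*(t^2 - 3*t + 2) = (t - 4)*(t - 2)*(t - 1)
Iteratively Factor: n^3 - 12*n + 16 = (n - 2)*(n^2 + 2*n - 8) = (n - 2)^2*(n + 4)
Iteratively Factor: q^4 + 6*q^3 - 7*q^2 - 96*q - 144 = (q + 3)*(q^3 + 3*q^2 - 16*q - 48) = (q + 3)^2*(q^2 - 16) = (q - 4)*(q + 3)^2*(q + 4)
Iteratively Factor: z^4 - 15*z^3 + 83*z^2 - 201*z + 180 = (z - 4)*(z^3 - 11*z^2 + 39*z - 45) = (z - 4)*(z - 3)*(z^2 - 8*z + 15) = (z - 4)*(z - 3)^2*(z - 5)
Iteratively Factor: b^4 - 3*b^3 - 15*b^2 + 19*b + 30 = (b - 5)*(b^3 + 2*b^2 - 5*b - 6) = (b - 5)*(b - 2)*(b^2 + 4*b + 3) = (b - 5)*(b - 2)*(b + 3)*(b + 1)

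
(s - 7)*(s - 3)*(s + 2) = s^3 - 8*s^2 + s + 42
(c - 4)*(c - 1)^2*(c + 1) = c^4 - 5*c^3 + 3*c^2 + 5*c - 4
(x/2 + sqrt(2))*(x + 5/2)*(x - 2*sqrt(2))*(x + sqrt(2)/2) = x^4/2 + sqrt(2)*x^3/4 + 5*x^3/4 - 4*x^2 + 5*sqrt(2)*x^2/8 - 10*x - 2*sqrt(2)*x - 5*sqrt(2)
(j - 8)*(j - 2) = j^2 - 10*j + 16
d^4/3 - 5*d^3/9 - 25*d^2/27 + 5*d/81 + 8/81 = (d/3 + 1/3)*(d - 8/3)*(d - 1/3)*(d + 1/3)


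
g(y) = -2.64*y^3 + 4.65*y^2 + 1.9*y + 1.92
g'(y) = -7.92*y^2 + 9.3*y + 1.9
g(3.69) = -60.40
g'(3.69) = -71.62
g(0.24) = 2.61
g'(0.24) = 3.68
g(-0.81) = 4.83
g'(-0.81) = -10.83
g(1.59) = 6.08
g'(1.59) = -3.34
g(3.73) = -63.30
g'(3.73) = -73.60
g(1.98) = 3.42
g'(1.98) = -10.74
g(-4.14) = 261.08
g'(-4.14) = -172.35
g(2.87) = -16.73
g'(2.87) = -36.65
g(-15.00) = 9929.67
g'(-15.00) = -1919.60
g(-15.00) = 9929.67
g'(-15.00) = -1919.60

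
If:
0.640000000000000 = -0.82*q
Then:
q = -0.78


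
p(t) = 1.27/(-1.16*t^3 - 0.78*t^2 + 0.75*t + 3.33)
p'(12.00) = 0.00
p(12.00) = -0.00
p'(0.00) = -0.09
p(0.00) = 0.38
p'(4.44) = 0.01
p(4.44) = -0.01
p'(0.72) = 0.30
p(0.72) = 0.42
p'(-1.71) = 0.28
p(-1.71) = 0.23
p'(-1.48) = 0.32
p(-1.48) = 0.30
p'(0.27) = -0.01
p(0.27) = 0.37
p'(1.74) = 1.08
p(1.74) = -0.33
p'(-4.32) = 0.01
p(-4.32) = 0.02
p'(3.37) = 0.02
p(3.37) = -0.03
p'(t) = 1.27*(3.48*t^2 + 1.56*t - 0.75)/(-1.16*t^3 - 0.78*t^2 + 0.75*t + 3.33)^2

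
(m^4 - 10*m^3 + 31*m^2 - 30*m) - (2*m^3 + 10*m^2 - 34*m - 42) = m^4 - 12*m^3 + 21*m^2 + 4*m + 42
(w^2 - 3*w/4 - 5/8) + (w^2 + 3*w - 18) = 2*w^2 + 9*w/4 - 149/8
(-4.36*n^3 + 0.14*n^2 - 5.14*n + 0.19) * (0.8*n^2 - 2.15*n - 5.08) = -3.488*n^5 + 9.486*n^4 + 17.7358*n^3 + 10.4918*n^2 + 25.7027*n - 0.9652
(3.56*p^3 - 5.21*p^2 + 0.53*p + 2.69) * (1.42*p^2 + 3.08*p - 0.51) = 5.0552*p^5 + 3.5666*p^4 - 17.1098*p^3 + 8.1093*p^2 + 8.0149*p - 1.3719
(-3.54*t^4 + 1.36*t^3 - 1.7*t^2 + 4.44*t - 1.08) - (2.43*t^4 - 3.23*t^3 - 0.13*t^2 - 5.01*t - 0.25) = -5.97*t^4 + 4.59*t^3 - 1.57*t^2 + 9.45*t - 0.83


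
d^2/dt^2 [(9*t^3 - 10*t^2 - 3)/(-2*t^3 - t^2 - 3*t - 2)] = 2*(58*t^6 + 162*t^5 + 108*t^4 - 325*t^3 - 159*t^2 - 117*t + 61)/(8*t^9 + 12*t^8 + 42*t^7 + 61*t^6 + 87*t^5 + 105*t^4 + 87*t^3 + 66*t^2 + 36*t + 8)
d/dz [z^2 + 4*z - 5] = 2*z + 4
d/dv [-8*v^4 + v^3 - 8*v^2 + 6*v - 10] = -32*v^3 + 3*v^2 - 16*v + 6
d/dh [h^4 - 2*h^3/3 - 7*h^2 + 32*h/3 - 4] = 4*h^3 - 2*h^2 - 14*h + 32/3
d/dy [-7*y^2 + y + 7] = 1 - 14*y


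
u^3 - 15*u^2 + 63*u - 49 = (u - 7)^2*(u - 1)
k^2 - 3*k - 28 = (k - 7)*(k + 4)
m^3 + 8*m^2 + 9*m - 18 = (m - 1)*(m + 3)*(m + 6)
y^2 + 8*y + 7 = (y + 1)*(y + 7)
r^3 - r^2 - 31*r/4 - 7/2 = (r - 7/2)*(r + 1/2)*(r + 2)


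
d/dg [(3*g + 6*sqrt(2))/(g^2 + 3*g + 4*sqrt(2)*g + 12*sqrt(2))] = 3*(g^2 + 3*g + 4*sqrt(2)*g - (g + 2*sqrt(2))*(2*g + 3 + 4*sqrt(2)) + 12*sqrt(2))/(g^2 + 3*g + 4*sqrt(2)*g + 12*sqrt(2))^2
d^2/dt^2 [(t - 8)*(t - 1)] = 2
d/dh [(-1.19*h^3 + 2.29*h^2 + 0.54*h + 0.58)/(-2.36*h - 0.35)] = (5.6168*h^3 - 4.1549*h^2 - 1.603*h + 1.1798)/(5.5696*h^2 + 1.652*h + 0.1225)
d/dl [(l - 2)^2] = 2*l - 4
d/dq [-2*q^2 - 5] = -4*q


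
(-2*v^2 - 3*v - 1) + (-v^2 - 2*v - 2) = -3*v^2 - 5*v - 3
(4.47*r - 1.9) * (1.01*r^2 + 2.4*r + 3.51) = 4.5147*r^3 + 8.809*r^2 + 11.1297*r - 6.669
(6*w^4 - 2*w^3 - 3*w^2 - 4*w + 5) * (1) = 6*w^4 - 2*w^3 - 3*w^2 - 4*w + 5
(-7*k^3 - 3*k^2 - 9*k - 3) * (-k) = 7*k^4 + 3*k^3 + 9*k^2 + 3*k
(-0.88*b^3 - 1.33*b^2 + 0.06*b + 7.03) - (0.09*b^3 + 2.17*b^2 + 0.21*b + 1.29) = -0.97*b^3 - 3.5*b^2 - 0.15*b + 5.74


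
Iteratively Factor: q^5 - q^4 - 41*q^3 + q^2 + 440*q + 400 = (q + 4)*(q^4 - 5*q^3 - 21*q^2 + 85*q + 100) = (q + 1)*(q + 4)*(q^3 - 6*q^2 - 15*q + 100) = (q + 1)*(q + 4)^2*(q^2 - 10*q + 25) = (q - 5)*(q + 1)*(q + 4)^2*(q - 5)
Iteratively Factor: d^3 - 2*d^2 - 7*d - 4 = (d + 1)*(d^2 - 3*d - 4) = (d - 4)*(d + 1)*(d + 1)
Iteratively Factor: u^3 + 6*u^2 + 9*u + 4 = (u + 1)*(u^2 + 5*u + 4) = (u + 1)*(u + 4)*(u + 1)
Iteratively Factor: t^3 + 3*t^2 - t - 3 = (t + 3)*(t^2 - 1) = (t + 1)*(t + 3)*(t - 1)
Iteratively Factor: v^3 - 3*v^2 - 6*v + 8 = (v - 4)*(v^2 + v - 2) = (v - 4)*(v - 1)*(v + 2)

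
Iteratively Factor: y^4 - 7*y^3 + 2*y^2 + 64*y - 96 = (y - 2)*(y^3 - 5*y^2 - 8*y + 48) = (y - 4)*(y - 2)*(y^2 - y - 12) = (y - 4)*(y - 2)*(y + 3)*(y - 4)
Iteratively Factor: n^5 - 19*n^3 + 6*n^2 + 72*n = (n - 3)*(n^4 + 3*n^3 - 10*n^2 - 24*n) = (n - 3)*(n + 2)*(n^3 + n^2 - 12*n) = (n - 3)^2*(n + 2)*(n^2 + 4*n) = n*(n - 3)^2*(n + 2)*(n + 4)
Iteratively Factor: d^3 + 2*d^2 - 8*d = (d)*(d^2 + 2*d - 8) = d*(d - 2)*(d + 4)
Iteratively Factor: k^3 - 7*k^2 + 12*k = (k)*(k^2 - 7*k + 12) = k*(k - 4)*(k - 3)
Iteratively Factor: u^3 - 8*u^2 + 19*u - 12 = (u - 3)*(u^2 - 5*u + 4) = (u - 3)*(u - 1)*(u - 4)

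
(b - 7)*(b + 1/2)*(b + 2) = b^3 - 9*b^2/2 - 33*b/2 - 7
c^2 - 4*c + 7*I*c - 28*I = (c - 4)*(c + 7*I)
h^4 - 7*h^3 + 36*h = h*(h - 6)*(h - 3)*(h + 2)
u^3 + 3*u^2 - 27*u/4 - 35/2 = (u - 5/2)*(u + 2)*(u + 7/2)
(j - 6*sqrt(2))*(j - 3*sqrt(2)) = j^2 - 9*sqrt(2)*j + 36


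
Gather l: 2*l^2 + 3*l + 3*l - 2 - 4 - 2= 2*l^2 + 6*l - 8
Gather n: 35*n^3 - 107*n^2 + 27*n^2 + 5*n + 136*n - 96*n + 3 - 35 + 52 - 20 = 35*n^3 - 80*n^2 + 45*n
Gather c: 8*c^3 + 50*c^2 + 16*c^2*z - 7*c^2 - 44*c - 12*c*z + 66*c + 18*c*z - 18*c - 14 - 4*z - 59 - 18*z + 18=8*c^3 + c^2*(16*z + 43) + c*(6*z + 4) - 22*z - 55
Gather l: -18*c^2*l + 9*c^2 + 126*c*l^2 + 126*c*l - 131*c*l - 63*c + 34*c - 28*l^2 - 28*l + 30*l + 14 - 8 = 9*c^2 - 29*c + l^2*(126*c - 28) + l*(-18*c^2 - 5*c + 2) + 6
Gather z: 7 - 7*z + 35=42 - 7*z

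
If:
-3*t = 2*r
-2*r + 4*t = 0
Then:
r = 0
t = 0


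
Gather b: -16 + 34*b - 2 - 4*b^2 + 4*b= -4*b^2 + 38*b - 18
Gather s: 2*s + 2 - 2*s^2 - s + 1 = -2*s^2 + s + 3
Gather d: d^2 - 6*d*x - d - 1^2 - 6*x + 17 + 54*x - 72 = d^2 + d*(-6*x - 1) + 48*x - 56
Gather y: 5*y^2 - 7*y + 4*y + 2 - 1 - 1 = 5*y^2 - 3*y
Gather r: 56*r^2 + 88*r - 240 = 56*r^2 + 88*r - 240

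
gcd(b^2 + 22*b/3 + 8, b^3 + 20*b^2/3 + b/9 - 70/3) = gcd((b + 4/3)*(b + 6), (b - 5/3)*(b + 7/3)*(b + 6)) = b + 6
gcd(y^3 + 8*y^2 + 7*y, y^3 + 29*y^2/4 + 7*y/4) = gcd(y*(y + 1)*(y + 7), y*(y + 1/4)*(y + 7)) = y^2 + 7*y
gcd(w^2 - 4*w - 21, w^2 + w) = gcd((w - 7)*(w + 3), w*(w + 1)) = 1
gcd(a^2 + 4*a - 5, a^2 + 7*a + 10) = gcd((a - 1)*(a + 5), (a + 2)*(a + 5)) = a + 5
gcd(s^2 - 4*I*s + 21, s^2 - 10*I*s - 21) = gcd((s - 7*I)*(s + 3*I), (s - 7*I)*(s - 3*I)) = s - 7*I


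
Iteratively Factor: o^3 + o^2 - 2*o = (o)*(o^2 + o - 2) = o*(o + 2)*(o - 1)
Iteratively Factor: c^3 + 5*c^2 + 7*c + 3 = (c + 1)*(c^2 + 4*c + 3) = (c + 1)*(c + 3)*(c + 1)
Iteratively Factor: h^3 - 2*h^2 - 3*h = (h + 1)*(h^2 - 3*h) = (h - 3)*(h + 1)*(h)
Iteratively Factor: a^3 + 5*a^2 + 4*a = (a + 1)*(a^2 + 4*a) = (a + 1)*(a + 4)*(a)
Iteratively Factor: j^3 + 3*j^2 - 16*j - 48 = (j + 3)*(j^2 - 16) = (j - 4)*(j + 3)*(j + 4)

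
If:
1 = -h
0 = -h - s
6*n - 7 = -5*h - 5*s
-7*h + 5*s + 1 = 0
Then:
No Solution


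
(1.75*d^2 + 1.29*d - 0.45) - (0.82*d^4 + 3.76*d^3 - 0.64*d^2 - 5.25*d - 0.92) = -0.82*d^4 - 3.76*d^3 + 2.39*d^2 + 6.54*d + 0.47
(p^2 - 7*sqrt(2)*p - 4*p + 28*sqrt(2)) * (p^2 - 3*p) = p^4 - 7*sqrt(2)*p^3 - 7*p^3 + 12*p^2 + 49*sqrt(2)*p^2 - 84*sqrt(2)*p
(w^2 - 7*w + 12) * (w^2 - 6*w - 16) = w^4 - 13*w^3 + 38*w^2 + 40*w - 192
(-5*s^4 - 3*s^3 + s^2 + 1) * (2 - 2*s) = 10*s^5 - 4*s^4 - 8*s^3 + 2*s^2 - 2*s + 2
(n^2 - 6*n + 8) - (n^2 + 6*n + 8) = -12*n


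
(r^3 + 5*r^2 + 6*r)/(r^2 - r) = (r^2 + 5*r + 6)/(r - 1)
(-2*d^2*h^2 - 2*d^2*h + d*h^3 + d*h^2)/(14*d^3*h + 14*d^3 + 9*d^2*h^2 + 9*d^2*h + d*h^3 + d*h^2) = h*(-2*d + h)/(14*d^2 + 9*d*h + h^2)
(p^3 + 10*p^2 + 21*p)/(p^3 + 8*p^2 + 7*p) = (p + 3)/(p + 1)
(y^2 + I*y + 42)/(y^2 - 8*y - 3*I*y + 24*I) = (y^2 + I*y + 42)/(y^2 - 8*y - 3*I*y + 24*I)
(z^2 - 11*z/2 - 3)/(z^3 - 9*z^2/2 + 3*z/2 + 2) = (z - 6)/(z^2 - 5*z + 4)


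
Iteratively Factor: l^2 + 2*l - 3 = (l - 1)*(l + 3)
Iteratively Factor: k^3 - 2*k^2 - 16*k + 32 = (k - 2)*(k^2 - 16) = (k - 4)*(k - 2)*(k + 4)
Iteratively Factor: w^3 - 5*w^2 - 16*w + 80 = (w - 4)*(w^2 - w - 20) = (w - 4)*(w + 4)*(w - 5)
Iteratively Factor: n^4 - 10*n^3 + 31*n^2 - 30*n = (n - 2)*(n^3 - 8*n^2 + 15*n) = (n - 3)*(n - 2)*(n^2 - 5*n) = (n - 5)*(n - 3)*(n - 2)*(n)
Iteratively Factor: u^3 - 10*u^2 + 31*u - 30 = (u - 5)*(u^2 - 5*u + 6) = (u - 5)*(u - 2)*(u - 3)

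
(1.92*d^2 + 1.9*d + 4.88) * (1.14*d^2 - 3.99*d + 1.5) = 2.1888*d^4 - 5.4948*d^3 + 0.862199999999999*d^2 - 16.6212*d + 7.32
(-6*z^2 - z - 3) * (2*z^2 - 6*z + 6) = -12*z^4 + 34*z^3 - 36*z^2 + 12*z - 18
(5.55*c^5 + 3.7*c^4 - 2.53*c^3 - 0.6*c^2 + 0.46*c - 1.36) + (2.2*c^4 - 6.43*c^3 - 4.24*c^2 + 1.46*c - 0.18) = 5.55*c^5 + 5.9*c^4 - 8.96*c^3 - 4.84*c^2 + 1.92*c - 1.54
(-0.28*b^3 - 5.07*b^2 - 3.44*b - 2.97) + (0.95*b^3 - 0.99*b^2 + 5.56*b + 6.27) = 0.67*b^3 - 6.06*b^2 + 2.12*b + 3.3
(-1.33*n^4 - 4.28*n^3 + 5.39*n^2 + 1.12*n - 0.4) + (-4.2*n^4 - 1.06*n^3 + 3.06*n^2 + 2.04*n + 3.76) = -5.53*n^4 - 5.34*n^3 + 8.45*n^2 + 3.16*n + 3.36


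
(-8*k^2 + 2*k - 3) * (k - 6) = -8*k^3 + 50*k^2 - 15*k + 18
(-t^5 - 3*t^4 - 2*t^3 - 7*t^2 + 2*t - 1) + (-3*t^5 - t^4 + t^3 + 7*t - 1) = -4*t^5 - 4*t^4 - t^3 - 7*t^2 + 9*t - 2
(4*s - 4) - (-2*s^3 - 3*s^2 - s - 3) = 2*s^3 + 3*s^2 + 5*s - 1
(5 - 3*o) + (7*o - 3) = 4*o + 2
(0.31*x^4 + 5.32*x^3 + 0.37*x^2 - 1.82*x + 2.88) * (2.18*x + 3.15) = 0.6758*x^5 + 12.5741*x^4 + 17.5646*x^3 - 2.8021*x^2 + 0.545400000000001*x + 9.072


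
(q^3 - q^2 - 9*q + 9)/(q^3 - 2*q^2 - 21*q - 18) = (q^2 - 4*q + 3)/(q^2 - 5*q - 6)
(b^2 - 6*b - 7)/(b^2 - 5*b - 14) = (b + 1)/(b + 2)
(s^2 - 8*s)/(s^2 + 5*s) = (s - 8)/(s + 5)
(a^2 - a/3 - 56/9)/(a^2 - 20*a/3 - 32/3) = (-9*a^2 + 3*a + 56)/(3*(-3*a^2 + 20*a + 32))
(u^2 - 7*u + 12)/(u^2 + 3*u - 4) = (u^2 - 7*u + 12)/(u^2 + 3*u - 4)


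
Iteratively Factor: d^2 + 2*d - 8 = (d + 4)*(d - 2)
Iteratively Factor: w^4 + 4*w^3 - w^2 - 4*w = (w - 1)*(w^3 + 5*w^2 + 4*w) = (w - 1)*(w + 1)*(w^2 + 4*w) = w*(w - 1)*(w + 1)*(w + 4)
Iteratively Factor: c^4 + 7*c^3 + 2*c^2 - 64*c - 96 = (c + 4)*(c^3 + 3*c^2 - 10*c - 24) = (c + 4)^2*(c^2 - c - 6) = (c - 3)*(c + 4)^2*(c + 2)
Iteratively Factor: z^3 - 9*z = (z + 3)*(z^2 - 3*z) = (z - 3)*(z + 3)*(z)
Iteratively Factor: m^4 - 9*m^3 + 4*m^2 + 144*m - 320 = (m - 4)*(m^3 - 5*m^2 - 16*m + 80) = (m - 4)*(m + 4)*(m^2 - 9*m + 20) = (m - 5)*(m - 4)*(m + 4)*(m - 4)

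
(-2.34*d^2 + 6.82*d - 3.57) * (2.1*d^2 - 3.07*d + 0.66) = -4.914*d^4 + 21.5058*d^3 - 29.9788*d^2 + 15.4611*d - 2.3562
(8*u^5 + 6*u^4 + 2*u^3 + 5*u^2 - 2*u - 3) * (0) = 0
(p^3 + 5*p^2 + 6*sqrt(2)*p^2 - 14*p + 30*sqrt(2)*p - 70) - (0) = p^3 + 5*p^2 + 6*sqrt(2)*p^2 - 14*p + 30*sqrt(2)*p - 70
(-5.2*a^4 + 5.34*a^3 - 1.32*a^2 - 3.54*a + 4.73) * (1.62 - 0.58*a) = 3.016*a^5 - 11.5212*a^4 + 9.4164*a^3 - 0.0852000000000004*a^2 - 8.4782*a + 7.6626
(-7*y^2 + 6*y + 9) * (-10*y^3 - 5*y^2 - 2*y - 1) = 70*y^5 - 25*y^4 - 106*y^3 - 50*y^2 - 24*y - 9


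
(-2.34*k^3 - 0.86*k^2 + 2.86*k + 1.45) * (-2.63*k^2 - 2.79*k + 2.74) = 6.1542*k^5 + 8.7904*k^4 - 11.534*k^3 - 14.1493*k^2 + 3.7909*k + 3.973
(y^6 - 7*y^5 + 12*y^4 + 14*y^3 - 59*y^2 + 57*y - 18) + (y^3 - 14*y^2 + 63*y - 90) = y^6 - 7*y^5 + 12*y^4 + 15*y^3 - 73*y^2 + 120*y - 108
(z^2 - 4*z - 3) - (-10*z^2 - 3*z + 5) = 11*z^2 - z - 8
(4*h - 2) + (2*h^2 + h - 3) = 2*h^2 + 5*h - 5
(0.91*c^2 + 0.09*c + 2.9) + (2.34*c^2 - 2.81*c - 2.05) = 3.25*c^2 - 2.72*c + 0.85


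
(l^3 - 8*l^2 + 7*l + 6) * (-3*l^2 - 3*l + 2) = -3*l^5 + 21*l^4 + 5*l^3 - 55*l^2 - 4*l + 12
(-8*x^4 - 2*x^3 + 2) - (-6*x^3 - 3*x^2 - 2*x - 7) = -8*x^4 + 4*x^3 + 3*x^2 + 2*x + 9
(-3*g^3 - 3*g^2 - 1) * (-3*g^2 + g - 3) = 9*g^5 + 6*g^4 + 6*g^3 + 12*g^2 - g + 3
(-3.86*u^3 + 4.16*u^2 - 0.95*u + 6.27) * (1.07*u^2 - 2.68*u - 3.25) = -4.1302*u^5 + 14.796*u^4 + 0.379699999999998*u^3 - 4.2651*u^2 - 13.7161*u - 20.3775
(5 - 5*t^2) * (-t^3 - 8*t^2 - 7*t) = 5*t^5 + 40*t^4 + 30*t^3 - 40*t^2 - 35*t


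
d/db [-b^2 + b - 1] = 1 - 2*b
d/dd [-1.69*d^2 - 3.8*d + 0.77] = -3.38*d - 3.8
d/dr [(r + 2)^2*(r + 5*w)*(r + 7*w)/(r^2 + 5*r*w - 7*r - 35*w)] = (2*r^3 + 7*r^2*w - 17*r^2 - 98*r*w - 56*r - 224*w - 28)/(r^2 - 14*r + 49)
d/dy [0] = 0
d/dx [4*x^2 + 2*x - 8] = 8*x + 2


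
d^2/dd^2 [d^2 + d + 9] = 2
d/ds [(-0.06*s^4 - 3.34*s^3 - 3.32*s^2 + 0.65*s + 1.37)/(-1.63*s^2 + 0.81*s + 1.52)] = (0.1956*s^5 + 5.2984*s^4 - 5.7756*s^3 - 16.8601*s^2 - 5.6266*s - 0.1217)/(2.6569*s^4 - 2.6406*s^3 - 4.2991*s^2 + 2.4624*s + 2.3104)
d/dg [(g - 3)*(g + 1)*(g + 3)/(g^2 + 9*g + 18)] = (g^2 + 12*g - 9)/(g^2 + 12*g + 36)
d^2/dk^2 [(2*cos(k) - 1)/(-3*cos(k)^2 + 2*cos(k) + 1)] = 2*(81*(1 - cos(2*k))^2*cos(k)/4 - 3*(1 - cos(2*k))^2 - 127*cos(k)/4 - 7*cos(2*k)/2 + 81*cos(3*k)/4 - 9*cos(5*k)/2 + 39/2)/((cos(k) - 1)^3*(3*cos(k) + 1)^3)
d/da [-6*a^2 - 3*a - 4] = -12*a - 3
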